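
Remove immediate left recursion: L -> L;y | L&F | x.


Left-recursive alternatives: L;y, L&F; non-recursive: x
Introduce L': L -> xL', L' -> ;yL' | &FL' | ε


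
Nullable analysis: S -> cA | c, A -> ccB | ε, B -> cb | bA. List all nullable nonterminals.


A nonterminal is nullable iff some alternative derives ε (directly, or every symbol in it is nullable)
Nullable: {A}


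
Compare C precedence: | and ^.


'^' is bitwise XOR (level 4); '|' is bitwise OR (level 3)
Higher level binds tighter
'^' has higher precedence than '|'


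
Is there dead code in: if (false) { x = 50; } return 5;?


condition is constant false, so the whole block is unreachable
Dead: 'if (false) { x = 50; }'


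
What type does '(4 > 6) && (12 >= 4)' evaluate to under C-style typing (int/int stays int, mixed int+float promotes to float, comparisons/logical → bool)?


Operand types: bool && bool
Rule: logical operators take bool operands and yield bool
Result type: bool


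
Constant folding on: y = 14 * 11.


14 * 11 = 154 at compile time
Optimized: y = 154


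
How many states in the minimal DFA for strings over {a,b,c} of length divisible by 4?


Track length mod 4: states 0..3, accept at 0
Minimal DFA: 4 states


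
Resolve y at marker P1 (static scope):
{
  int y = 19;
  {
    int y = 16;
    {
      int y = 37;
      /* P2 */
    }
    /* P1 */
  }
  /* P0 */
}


y declared in the same block as P1
y = 16


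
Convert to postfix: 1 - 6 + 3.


Left to right (same or higher precedence on left)
Postfix: 1 6 - 3 +


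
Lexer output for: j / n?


Scan left to right, longest-match per lexeme
Tokens: ID(j), OP(/), ID(n)


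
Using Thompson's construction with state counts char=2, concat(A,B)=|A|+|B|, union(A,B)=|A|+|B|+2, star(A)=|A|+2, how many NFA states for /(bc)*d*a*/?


Syntax tree has 4 char leaf(s), 0 union(s), 3 star(s)
chars contribute 4×2 = 8; each union adds +2; each star adds +2
Total: 8 + 0 + 6 = 14 states


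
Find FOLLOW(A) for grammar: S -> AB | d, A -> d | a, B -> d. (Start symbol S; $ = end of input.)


$ ∈ FOLLOW(S). For each A -> αBβ: add FIRST(β)\{ε} to FOLLOW(B); if β nullable, add FOLLOW(A).
FOLLOW(A) = {d}


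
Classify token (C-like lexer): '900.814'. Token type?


Pattern: digits with a decimal point
Type: FLOAT_LITERAL


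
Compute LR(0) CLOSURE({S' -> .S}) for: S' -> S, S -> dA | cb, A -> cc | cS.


Start: S' -> .S
For each item with dot before a nonterminal B, add B -> .γ for every B-production
Closure: [S' -> .S, S -> .dA, S -> .cb]


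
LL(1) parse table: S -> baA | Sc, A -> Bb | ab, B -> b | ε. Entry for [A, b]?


For [A, b]: 'b' ∈ FIRST(Bb)
Entry: A -> Bb


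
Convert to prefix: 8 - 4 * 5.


'*' binds tighter: tree is (- 8 (* 4 5))
Prefix: - 8 * 4 5


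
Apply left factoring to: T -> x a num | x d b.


Common prefix: 'x'
Factored: T -> x T', T' -> a num | d b


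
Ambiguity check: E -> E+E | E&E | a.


'a+a&a' has two parse trees (no precedence encoded between + and &)
Ambiguous


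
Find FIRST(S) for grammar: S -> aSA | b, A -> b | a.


Per alternative of S: FIRST(aSA) = {a}; FIRST(b) = {b}
FIRST(S) = {a, b}


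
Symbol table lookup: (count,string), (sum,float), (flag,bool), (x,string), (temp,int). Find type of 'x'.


Lookup 'x' → type string


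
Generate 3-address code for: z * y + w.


Break into single-operator statements:
t1 = z * y
t2 = t1 + w


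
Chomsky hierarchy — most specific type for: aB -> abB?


LHS has context (more than one symbol) and |LHS| ≤ |RHS|
Classification: Type 1 (Context-Sensitive)


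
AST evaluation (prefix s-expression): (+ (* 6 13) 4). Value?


Evaluate inner: (* 6 13) = 78
Evaluate root: (+ 78 4) = 82
Result: 82


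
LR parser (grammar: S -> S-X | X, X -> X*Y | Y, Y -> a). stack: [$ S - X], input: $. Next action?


handle 'S-X' on top; lookahead ∈ FOLLOW(S) = {-, $}
Action: reduce (S -> S-X)


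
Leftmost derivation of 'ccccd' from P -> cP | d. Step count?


Derivation: P => cP => ccP => cccP => ccccP => ccccd
Steps: 5


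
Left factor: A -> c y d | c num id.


Common prefix: 'c'
Factored: A -> c A', A' -> y d | num id


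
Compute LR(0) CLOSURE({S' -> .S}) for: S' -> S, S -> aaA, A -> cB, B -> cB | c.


Start: S' -> .S
For each item with dot before a nonterminal B, add B -> .γ for every B-production
Closure: [S' -> .S, S -> .aaA]


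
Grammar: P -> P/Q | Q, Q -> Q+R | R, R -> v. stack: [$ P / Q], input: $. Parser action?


handle 'P/Q' on top; lookahead ∈ FOLLOW(P) = {/, $}
Action: reduce (P -> P/Q)


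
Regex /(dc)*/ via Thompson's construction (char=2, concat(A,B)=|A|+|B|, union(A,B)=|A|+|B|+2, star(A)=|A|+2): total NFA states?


Syntax tree has 2 char leaf(s), 0 union(s), 1 star(s)
chars contribute 2×2 = 4; each union adds +2; each star adds +2
Total: 4 + 0 + 2 = 6 states


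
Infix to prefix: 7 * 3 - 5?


left-to-right (same/higher precedence on left): tree is (- (* 7 3) 5)
Prefix: - * 7 3 5


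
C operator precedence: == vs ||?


'==' is equality (level 6); '||' is logical OR (level 1)
Higher level binds tighter
'==' has higher precedence than '||'


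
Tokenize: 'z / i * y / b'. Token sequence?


Scan left to right, longest-match per lexeme
Tokens: ID(z), OP(/), ID(i), OP(*), ID(y), OP(/), ID(b)


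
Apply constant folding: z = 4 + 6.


4 + 6 = 10 at compile time
Optimized: z = 10


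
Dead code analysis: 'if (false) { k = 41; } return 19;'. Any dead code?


condition is constant false, so the whole block is unreachable
Dead: 'if (false) { k = 41; }'


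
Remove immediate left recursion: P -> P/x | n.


Left-recursive alternatives: P/x; non-recursive: n
Introduce P': P -> nP', P' -> /xP' | ε


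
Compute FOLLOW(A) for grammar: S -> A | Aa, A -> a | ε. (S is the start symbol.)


$ ∈ FOLLOW(S). For each A -> αBβ: add FIRST(β)\{ε} to FOLLOW(B); if β nullable, add FOLLOW(A).
FOLLOW(A) = {$, a}


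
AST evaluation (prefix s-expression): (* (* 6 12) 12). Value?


Evaluate inner: (* 6 12) = 72
Evaluate root: (* 72 12) = 864
Result: 864


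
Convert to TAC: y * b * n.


Break into single-operator statements:
t1 = y * b
t2 = t1 * n


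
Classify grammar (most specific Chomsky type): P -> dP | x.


Right-linear: every RHS is a terminal or a terminal followed by one nonterminal
Classification: Type 3 (Regular)


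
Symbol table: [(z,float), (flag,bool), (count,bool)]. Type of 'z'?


Lookup 'z' → type float


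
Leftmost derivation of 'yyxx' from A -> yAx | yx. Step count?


Derivation: A => yAx => yyxx
Steps: 2


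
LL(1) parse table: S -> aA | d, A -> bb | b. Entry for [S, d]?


For [S, d]: 'd' ∈ FIRST(d)
Entry: S -> d


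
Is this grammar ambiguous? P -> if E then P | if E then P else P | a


dangling else: 'if E then if E then a else a' parses two ways
Ambiguous


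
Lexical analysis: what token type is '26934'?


Pattern: digits only
Type: INTEGER_LITERAL


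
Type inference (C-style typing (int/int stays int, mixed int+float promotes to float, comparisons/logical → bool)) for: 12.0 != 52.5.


Operand types: float != float
Rule: comparison yields bool
Result type: bool


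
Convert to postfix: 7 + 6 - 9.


Left to right (same or higher precedence on left)
Postfix: 7 6 + 9 -


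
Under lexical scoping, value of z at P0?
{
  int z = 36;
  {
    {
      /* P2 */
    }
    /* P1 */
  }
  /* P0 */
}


z declared in the same block as P0
z = 36


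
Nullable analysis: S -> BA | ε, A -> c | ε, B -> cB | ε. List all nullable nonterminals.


A nonterminal is nullable iff some alternative derives ε (directly, or every symbol in it is nullable)
Nullable: {A, B, S}


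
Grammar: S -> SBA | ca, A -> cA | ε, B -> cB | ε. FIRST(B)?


Per alternative of B: FIRST(cB) = {c}; FIRST(ε) = {ε}
FIRST(B) = {c, ε}


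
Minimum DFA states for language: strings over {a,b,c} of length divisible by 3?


Track length mod 3: states 0..2, accept at 0
Minimal DFA: 3 states


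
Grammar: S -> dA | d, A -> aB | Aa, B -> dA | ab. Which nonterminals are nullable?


A nonterminal is nullable iff some alternative derives ε (directly, or every symbol in it is nullable)
Nullable: {}


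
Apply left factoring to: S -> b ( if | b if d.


Common prefix: 'b'
Factored: S -> b S', S' -> ( if | if d


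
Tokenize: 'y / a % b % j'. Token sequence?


Scan left to right, longest-match per lexeme
Tokens: ID(y), OP(/), ID(a), OP(%), ID(b), OP(%), ID(j)


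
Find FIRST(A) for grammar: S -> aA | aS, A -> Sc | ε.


Per alternative of A: FIRST(Sc) = {a}; FIRST(ε) = {ε}
FIRST(A) = {a, ε}


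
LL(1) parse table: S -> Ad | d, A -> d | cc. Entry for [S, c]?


For [S, c]: 'c' ∈ FIRST(Ad)
Entry: S -> Ad


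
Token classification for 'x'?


Pattern: letter/underscore followed by alphanumerics, not a keyword
Type: IDENTIFIER


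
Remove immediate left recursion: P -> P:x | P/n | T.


Left-recursive alternatives: P:x, P/n; non-recursive: T
Introduce P': P -> TP', P' -> :xP' | /nP' | ε


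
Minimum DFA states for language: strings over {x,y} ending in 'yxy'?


Track the longest suffix of input matching a prefix of 'yxy': 4 classes (prefixes of length 0..3)
Minimal DFA: 4 states


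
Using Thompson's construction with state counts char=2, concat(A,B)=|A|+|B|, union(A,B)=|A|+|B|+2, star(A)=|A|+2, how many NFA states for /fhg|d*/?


Syntax tree has 4 char leaf(s), 1 union(s), 1 star(s)
chars contribute 4×2 = 8; each union adds +2; each star adds +2
Total: 8 + 2 + 2 = 12 states


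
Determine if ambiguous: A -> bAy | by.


balanced b^n…y^n: each string has a unique parse
Unambiguous


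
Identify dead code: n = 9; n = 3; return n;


first assignment to n is overwritten before any read
Dead: 'n = 9'


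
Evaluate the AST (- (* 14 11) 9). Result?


Evaluate inner: (* 14 11) = 154
Evaluate root: (- 154 9) = 145
Result: 145


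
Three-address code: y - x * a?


Break into single-operator statements:
t1 = x * a
t2 = y - t1


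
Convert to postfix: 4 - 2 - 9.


Left to right (same or higher precedence on left)
Postfix: 4 2 - 9 -


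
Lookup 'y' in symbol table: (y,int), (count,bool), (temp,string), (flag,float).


Lookup 'y' → type int


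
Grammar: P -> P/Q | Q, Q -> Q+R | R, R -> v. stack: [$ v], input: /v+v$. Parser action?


'v' on top is the handle for R -> v
Action: reduce (R -> v)


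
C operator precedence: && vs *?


'*' is multiplicative (level 10); '&&' is logical AND (level 2)
Higher level binds tighter
'*' has higher precedence than '&&'


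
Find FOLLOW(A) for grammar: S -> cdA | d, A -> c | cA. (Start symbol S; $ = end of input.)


$ ∈ FOLLOW(S). For each A -> αBβ: add FIRST(β)\{ε} to FOLLOW(B); if β nullable, add FOLLOW(A).
FOLLOW(A) = {$}


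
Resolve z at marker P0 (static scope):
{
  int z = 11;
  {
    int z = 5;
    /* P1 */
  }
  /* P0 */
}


z declared in the same block as P0
z = 11


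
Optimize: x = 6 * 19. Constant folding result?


6 * 19 = 114 at compile time
Optimized: x = 114


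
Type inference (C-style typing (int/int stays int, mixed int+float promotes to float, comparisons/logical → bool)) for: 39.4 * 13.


Operand types: float * int
Rule: mixed int/float promotes to float; int/int stays int
Result type: float


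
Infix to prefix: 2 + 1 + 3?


left-to-right (same/higher precedence on left): tree is (+ (+ 2 1) 3)
Prefix: + + 2 1 3


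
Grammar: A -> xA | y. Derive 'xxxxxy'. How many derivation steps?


Derivation: A => xA => xxA => xxxA => xxxxA => xxxxxA => xxxxxy
Steps: 6


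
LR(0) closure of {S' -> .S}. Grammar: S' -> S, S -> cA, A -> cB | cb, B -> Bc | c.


Start: S' -> .S
For each item with dot before a nonterminal B, add B -> .γ for every B-production
Closure: [S' -> .S, S -> .cA]


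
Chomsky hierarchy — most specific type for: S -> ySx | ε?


Single nonterminal LHS, but y^n x^n is not regular
Classification: Type 2 (Context-Free)


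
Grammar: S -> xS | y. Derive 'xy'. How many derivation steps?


Derivation: S => xS => xy
Steps: 2


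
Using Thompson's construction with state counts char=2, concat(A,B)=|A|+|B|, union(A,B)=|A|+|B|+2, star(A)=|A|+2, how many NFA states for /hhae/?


Syntax tree has 4 char leaf(s), 0 union(s), 0 star(s)
chars contribute 4×2 = 8; each union adds +2; each star adds +2
Total: 8 + 0 + 0 = 8 states


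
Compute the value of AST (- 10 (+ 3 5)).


Evaluate inner: (+ 3 5) = 8
Evaluate root: (- 10 8) = 2
Result: 2


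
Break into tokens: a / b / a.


Scan left to right, longest-match per lexeme
Tokens: ID(a), OP(/), ID(b), OP(/), ID(a)


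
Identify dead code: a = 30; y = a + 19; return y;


a is read by y's definition; y is returned
No dead code


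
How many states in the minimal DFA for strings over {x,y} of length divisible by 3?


Track length mod 3: states 0..2, accept at 0
Minimal DFA: 3 states


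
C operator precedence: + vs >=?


'+' is additive (level 9); '>=' is relational (level 7)
Higher level binds tighter
'+' has higher precedence than '>='


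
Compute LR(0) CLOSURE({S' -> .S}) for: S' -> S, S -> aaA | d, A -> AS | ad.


Start: S' -> .S
For each item with dot before a nonterminal B, add B -> .γ for every B-production
Closure: [S' -> .S, S -> .aaA, S -> .d]


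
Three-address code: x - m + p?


Break into single-operator statements:
t1 = x - m
t2 = t1 + p


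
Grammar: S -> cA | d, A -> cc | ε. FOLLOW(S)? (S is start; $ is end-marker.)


$ ∈ FOLLOW(S). For each A -> αBβ: add FIRST(β)\{ε} to FOLLOW(B); if β nullable, add FOLLOW(A).
FOLLOW(S) = {$}


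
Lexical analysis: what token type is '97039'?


Pattern: digits only
Type: INTEGER_LITERAL


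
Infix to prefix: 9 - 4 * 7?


'*' binds tighter: tree is (- 9 (* 4 7))
Prefix: - 9 * 4 7


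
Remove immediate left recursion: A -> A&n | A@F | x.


Left-recursive alternatives: A&n, A@F; non-recursive: x
Introduce A': A -> xA', A' -> &nA' | @FA' | ε


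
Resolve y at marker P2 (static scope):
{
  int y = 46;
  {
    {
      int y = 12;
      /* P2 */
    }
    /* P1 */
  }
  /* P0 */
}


y declared in the same block as P2
y = 12


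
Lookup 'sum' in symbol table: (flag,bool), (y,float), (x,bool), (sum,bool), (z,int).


Lookup 'sum' → type bool


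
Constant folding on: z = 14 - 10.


14 - 10 = 4 at compile time
Optimized: z = 4


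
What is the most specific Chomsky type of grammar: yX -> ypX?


LHS has context (more than one symbol) and |LHS| ≤ |RHS|
Classification: Type 1 (Context-Sensitive)


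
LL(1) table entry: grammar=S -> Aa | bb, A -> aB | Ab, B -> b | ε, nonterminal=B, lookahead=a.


For [B, a]: ε is nullable and 'a' ∈ FOLLOW(B)
Entry: B -> ε


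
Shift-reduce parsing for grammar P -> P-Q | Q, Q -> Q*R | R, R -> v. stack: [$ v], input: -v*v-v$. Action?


'v' on top is the handle for R -> v
Action: reduce (R -> v)


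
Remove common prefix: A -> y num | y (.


Common prefix: 'y'
Factored: A -> y A', A' -> num | (


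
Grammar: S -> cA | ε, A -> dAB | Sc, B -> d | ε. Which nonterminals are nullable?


A nonterminal is nullable iff some alternative derives ε (directly, or every symbol in it is nullable)
Nullable: {B, S}


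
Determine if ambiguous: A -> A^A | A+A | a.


'a^a+a' has two parse trees (no precedence encoded between ^ and +)
Ambiguous


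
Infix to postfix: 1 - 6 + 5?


Left to right (same or higher precedence on left)
Postfix: 1 6 - 5 +


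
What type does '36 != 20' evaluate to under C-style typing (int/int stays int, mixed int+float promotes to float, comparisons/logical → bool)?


Operand types: int != int
Rule: comparison yields bool
Result type: bool


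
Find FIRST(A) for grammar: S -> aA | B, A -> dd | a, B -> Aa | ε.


Per alternative of A: FIRST(dd) = {d}; FIRST(a) = {a}
FIRST(A) = {a, d}


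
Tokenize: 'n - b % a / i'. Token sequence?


Scan left to right, longest-match per lexeme
Tokens: ID(n), OP(-), ID(b), OP(%), ID(a), OP(/), ID(i)


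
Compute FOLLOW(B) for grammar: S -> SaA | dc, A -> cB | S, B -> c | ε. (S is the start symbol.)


$ ∈ FOLLOW(S). For each A -> αBβ: add FIRST(β)\{ε} to FOLLOW(B); if β nullable, add FOLLOW(A).
FOLLOW(B) = {$, a}


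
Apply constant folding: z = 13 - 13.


13 - 13 = 0 at compile time
Optimized: z = 0


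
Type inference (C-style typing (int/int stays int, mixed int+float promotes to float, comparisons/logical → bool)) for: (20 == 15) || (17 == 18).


Operand types: bool || bool
Rule: logical operators take bool operands and yield bool
Result type: bool


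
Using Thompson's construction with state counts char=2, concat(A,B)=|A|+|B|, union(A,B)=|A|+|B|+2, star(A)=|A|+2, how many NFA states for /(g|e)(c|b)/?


Syntax tree has 4 char leaf(s), 2 union(s), 0 star(s)
chars contribute 4×2 = 8; each union adds +2; each star adds +2
Total: 8 + 4 + 0 = 12 states


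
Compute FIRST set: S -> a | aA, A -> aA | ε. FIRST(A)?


Per alternative of A: FIRST(aA) = {a}; FIRST(ε) = {ε}
FIRST(A) = {a, ε}


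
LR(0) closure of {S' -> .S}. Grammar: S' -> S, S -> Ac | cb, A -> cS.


Start: S' -> .S
For each item with dot before a nonterminal B, add B -> .γ for every B-production
Closure: [S' -> .S, S -> .Ac, S -> .cb, A -> .cS]


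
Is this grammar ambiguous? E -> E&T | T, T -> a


precedence layered via separate nonterminal T: deterministic
Unambiguous


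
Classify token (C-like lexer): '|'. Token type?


Pattern: operator symbol
Type: OPERATOR


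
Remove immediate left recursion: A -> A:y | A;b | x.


Left-recursive alternatives: A:y, A;b; non-recursive: x
Introduce A': A -> xA', A' -> :yA' | ;bA' | ε


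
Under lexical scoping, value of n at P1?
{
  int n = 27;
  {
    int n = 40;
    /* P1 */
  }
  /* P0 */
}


n declared in the same block as P1
n = 40


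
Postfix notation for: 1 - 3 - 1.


Left to right (same or higher precedence on left)
Postfix: 1 3 - 1 -


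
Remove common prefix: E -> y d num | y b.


Common prefix: 'y'
Factored: E -> y E', E' -> d num | b


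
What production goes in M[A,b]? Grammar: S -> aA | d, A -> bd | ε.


For [A, b]: 'b' ∈ FIRST(bd)
Entry: A -> bd


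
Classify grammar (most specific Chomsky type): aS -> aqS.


LHS has context (more than one symbol) and |LHS| ≤ |RHS|
Classification: Type 1 (Context-Sensitive)


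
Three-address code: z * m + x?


Break into single-operator statements:
t1 = z * m
t2 = t1 + x


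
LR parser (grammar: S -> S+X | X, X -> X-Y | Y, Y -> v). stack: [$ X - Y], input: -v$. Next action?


handle 'X-Y' on top
Action: reduce (X -> X-Y)


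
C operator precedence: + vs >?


'+' is additive (level 9); '>' is relational (level 7)
Higher level binds tighter
'+' has higher precedence than '>'


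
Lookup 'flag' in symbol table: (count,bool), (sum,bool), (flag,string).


Lookup 'flag' → type string


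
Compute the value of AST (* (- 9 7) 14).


Evaluate inner: (- 9 7) = 2
Evaluate root: (* 2 14) = 28
Result: 28


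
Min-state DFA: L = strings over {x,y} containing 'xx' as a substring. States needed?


KMP-style automaton: 2 progress states + 1 absorbing accept = 3
Minimal DFA: 3 states


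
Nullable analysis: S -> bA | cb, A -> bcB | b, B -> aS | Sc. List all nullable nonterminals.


A nonterminal is nullable iff some alternative derives ε (directly, or every symbol in it is nullable)
Nullable: {}


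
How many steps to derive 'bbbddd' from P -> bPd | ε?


Derivation: P => bPd => bbPdd => bbbPddd => bbbddd
Steps: 4


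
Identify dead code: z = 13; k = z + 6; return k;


z is read by k's definition; k is returned
No dead code


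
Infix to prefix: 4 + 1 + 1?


left-to-right (same/higher precedence on left): tree is (+ (+ 4 1) 1)
Prefix: + + 4 1 1


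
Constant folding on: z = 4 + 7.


4 + 7 = 11 at compile time
Optimized: z = 11


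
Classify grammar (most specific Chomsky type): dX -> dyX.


LHS has context (more than one symbol) and |LHS| ≤ |RHS|
Classification: Type 1 (Context-Sensitive)


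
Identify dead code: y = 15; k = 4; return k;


y is assigned but never read
Dead: 'y = 15'


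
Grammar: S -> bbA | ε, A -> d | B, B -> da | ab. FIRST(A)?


Per alternative of A: FIRST(d) = {d}; FIRST(B) = {a, d}
FIRST(A) = {a, d}


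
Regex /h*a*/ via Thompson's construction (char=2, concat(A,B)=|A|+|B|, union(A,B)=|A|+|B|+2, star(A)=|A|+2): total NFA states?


Syntax tree has 2 char leaf(s), 0 union(s), 2 star(s)
chars contribute 2×2 = 4; each union adds +2; each star adds +2
Total: 4 + 0 + 4 = 8 states


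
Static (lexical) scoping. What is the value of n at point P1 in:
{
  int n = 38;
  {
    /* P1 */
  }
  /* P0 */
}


P1's block does not declare n; resolves to the enclosing declaration at depth 0
n = 38


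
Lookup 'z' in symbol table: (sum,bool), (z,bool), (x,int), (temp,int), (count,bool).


Lookup 'z' → type bool


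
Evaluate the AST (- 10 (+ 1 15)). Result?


Evaluate inner: (+ 1 15) = 16
Evaluate root: (- 10 16) = -6
Result: -6


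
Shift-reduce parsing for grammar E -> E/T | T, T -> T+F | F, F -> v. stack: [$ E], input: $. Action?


start symbol E on stack, input exhausted
Action: accept


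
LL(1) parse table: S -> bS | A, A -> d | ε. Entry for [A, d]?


For [A, d]: 'd' ∈ FIRST(d)
Entry: A -> d


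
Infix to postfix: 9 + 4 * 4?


* has higher precedence, evaluate 4*4 first
Postfix: 9 4 4 * +


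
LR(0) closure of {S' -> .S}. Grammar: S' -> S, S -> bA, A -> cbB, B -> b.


Start: S' -> .S
For each item with dot before a nonterminal B, add B -> .γ for every B-production
Closure: [S' -> .S, S -> .bA]


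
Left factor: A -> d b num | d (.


Common prefix: 'd'
Factored: A -> d A', A' -> b num | (


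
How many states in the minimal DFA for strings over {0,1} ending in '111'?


Track the longest suffix of input matching a prefix of '111': 4 classes (prefixes of length 0..3)
Minimal DFA: 4 states


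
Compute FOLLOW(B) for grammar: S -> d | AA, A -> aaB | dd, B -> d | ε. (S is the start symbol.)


$ ∈ FOLLOW(S). For each A -> αBβ: add FIRST(β)\{ε} to FOLLOW(B); if β nullable, add FOLLOW(A).
FOLLOW(B) = {$, a, d}


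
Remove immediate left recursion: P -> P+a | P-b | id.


Left-recursive alternatives: P+a, P-b; non-recursive: id
Introduce P': P -> idP', P' -> +aP' | -bP' | ε


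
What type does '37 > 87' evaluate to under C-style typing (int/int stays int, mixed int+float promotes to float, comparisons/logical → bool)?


Operand types: int > int
Rule: comparison yields bool
Result type: bool


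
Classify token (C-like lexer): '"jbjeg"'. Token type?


Pattern: double-quoted sequence
Type: STRING_LITERAL


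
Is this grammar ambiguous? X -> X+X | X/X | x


'x+x/x' has two parse trees (no precedence encoded between + and /)
Ambiguous


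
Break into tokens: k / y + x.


Scan left to right, longest-match per lexeme
Tokens: ID(k), OP(/), ID(y), OP(+), ID(x)


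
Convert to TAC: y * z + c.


Break into single-operator statements:
t1 = y * z
t2 = t1 + c


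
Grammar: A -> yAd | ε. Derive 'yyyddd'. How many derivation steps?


Derivation: A => yAd => yyAdd => yyyAddd => yyyddd
Steps: 4


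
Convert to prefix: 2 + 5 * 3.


'*' binds tighter: tree is (+ 2 (* 5 3))
Prefix: + 2 * 5 3


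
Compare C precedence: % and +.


'%' is multiplicative (level 10); '+' is additive (level 9)
Higher level binds tighter
'%' has higher precedence than '+'


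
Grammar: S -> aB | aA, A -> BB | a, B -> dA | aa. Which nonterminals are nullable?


A nonterminal is nullable iff some alternative derives ε (directly, or every symbol in it is nullable)
Nullable: {}


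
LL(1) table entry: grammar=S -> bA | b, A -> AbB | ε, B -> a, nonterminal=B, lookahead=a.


For [B, a]: 'a' ∈ FIRST(a)
Entry: B -> a


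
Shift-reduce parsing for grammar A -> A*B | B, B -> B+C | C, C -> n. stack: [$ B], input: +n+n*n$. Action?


shift '+' to continue B -> B+C
Action: shift


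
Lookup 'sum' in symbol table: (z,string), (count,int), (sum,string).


Lookup 'sum' → type string


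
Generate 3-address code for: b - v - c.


Break into single-operator statements:
t1 = b - v
t2 = t1 - c


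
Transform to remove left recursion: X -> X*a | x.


Left-recursive alternatives: X*a; non-recursive: x
Introduce X': X -> xX', X' -> *aX' | ε


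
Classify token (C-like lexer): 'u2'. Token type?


Pattern: letter/underscore followed by alphanumerics, not a keyword
Type: IDENTIFIER


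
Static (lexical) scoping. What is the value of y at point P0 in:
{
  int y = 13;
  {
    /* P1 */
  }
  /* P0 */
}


y declared in the same block as P0
y = 13


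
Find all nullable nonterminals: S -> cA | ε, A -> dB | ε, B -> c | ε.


A nonterminal is nullable iff some alternative derives ε (directly, or every symbol in it is nullable)
Nullable: {A, B, S}


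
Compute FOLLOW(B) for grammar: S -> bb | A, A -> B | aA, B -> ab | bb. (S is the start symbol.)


$ ∈ FOLLOW(S). For each A -> αBβ: add FIRST(β)\{ε} to FOLLOW(B); if β nullable, add FOLLOW(A).
FOLLOW(B) = {$}


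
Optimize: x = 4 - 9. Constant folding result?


4 - 9 = -5 at compile time
Optimized: x = -5


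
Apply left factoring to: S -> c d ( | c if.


Common prefix: 'c'
Factored: S -> c S', S' -> d ( | if


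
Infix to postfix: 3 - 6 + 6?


Left to right (same or higher precedence on left)
Postfix: 3 6 - 6 +


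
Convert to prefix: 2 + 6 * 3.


'*' binds tighter: tree is (+ 2 (* 6 3))
Prefix: + 2 * 6 3


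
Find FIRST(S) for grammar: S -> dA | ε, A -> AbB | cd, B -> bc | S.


Per alternative of S: FIRST(dA) = {d}; FIRST(ε) = {ε}
FIRST(S) = {d, ε}


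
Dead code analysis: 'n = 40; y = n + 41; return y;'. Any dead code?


n is read by y's definition; y is returned
No dead code


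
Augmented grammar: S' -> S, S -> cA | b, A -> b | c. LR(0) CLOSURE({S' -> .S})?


Start: S' -> .S
For each item with dot before a nonterminal B, add B -> .γ for every B-production
Closure: [S' -> .S, S -> .cA, S -> .b]


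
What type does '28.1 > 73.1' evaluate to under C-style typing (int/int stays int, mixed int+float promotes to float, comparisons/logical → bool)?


Operand types: float > float
Rule: comparison yields bool
Result type: bool


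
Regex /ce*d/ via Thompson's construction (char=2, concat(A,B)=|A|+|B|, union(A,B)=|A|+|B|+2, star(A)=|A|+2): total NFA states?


Syntax tree has 3 char leaf(s), 0 union(s), 1 star(s)
chars contribute 3×2 = 6; each union adds +2; each star adds +2
Total: 6 + 0 + 2 = 8 states


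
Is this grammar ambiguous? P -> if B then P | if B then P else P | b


dangling else: 'if B then if B then b else b' parses two ways
Ambiguous


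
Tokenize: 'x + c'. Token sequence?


Scan left to right, longest-match per lexeme
Tokens: ID(x), OP(+), ID(c)


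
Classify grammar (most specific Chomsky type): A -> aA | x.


Right-linear: every RHS is a terminal or a terminal followed by one nonterminal
Classification: Type 3 (Regular)


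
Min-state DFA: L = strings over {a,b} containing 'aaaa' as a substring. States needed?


KMP-style automaton: 4 progress states + 1 absorbing accept = 5
Minimal DFA: 5 states


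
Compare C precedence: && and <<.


'<<' is shift (level 8); '&&' is logical AND (level 2)
Higher level binds tighter
'<<' has higher precedence than '&&'


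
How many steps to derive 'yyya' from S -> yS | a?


Derivation: S => yS => yyS => yyyS => yyya
Steps: 4


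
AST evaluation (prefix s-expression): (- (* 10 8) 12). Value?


Evaluate inner: (* 10 8) = 80
Evaluate root: (- 80 12) = 68
Result: 68


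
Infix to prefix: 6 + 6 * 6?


'*' binds tighter: tree is (+ 6 (* 6 6))
Prefix: + 6 * 6 6


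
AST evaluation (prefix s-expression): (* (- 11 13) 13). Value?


Evaluate inner: (- 11 13) = -2
Evaluate root: (* -2 13) = -26
Result: -26


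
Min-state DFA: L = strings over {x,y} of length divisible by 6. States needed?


Track length mod 6: states 0..5, accept at 0
Minimal DFA: 6 states


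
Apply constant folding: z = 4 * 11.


4 * 11 = 44 at compile time
Optimized: z = 44


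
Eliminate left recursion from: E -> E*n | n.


Left-recursive alternatives: E*n; non-recursive: n
Introduce E': E -> nE', E' -> *nE' | ε


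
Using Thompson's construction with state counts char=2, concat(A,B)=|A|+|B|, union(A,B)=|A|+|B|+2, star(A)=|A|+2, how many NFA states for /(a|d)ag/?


Syntax tree has 4 char leaf(s), 1 union(s), 0 star(s)
chars contribute 4×2 = 8; each union adds +2; each star adds +2
Total: 8 + 2 + 0 = 10 states


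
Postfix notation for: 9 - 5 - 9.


Left to right (same or higher precedence on left)
Postfix: 9 5 - 9 -


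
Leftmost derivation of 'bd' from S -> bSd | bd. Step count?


Derivation: S => bd
Steps: 1


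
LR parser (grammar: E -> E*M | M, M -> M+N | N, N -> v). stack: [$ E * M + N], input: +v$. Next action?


handle 'M+N' on top
Action: reduce (M -> M+N)


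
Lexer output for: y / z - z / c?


Scan left to right, longest-match per lexeme
Tokens: ID(y), OP(/), ID(z), OP(-), ID(z), OP(/), ID(c)


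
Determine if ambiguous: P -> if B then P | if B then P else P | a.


dangling else: 'if B then if B then a else a' parses two ways
Ambiguous


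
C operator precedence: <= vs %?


'%' is multiplicative (level 10); '<=' is relational (level 7)
Higher level binds tighter
'%' has higher precedence than '<='


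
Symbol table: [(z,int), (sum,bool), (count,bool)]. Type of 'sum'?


Lookup 'sum' → type bool


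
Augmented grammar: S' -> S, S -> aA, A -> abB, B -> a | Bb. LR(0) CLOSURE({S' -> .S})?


Start: S' -> .S
For each item with dot before a nonterminal B, add B -> .γ for every B-production
Closure: [S' -> .S, S -> .aA]


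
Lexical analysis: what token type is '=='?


Pattern: operator symbol
Type: OPERATOR


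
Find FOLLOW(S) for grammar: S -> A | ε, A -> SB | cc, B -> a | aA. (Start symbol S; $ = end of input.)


$ ∈ FOLLOW(S). For each A -> αBβ: add FIRST(β)\{ε} to FOLLOW(B); if β nullable, add FOLLOW(A).
FOLLOW(S) = {$, a}


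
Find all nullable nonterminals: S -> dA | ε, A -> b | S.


A nonterminal is nullable iff some alternative derives ε (directly, or every symbol in it is nullable)
Nullable: {A, S}


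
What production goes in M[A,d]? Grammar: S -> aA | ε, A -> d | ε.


For [A, d]: 'd' ∈ FIRST(d)
Entry: A -> d


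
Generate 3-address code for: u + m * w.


Break into single-operator statements:
t1 = m * w
t2 = u + t1


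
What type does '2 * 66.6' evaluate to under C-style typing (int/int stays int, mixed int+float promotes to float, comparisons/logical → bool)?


Operand types: int * float
Rule: mixed int/float promotes to float; int/int stays int
Result type: float


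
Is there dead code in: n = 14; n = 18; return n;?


first assignment to n is overwritten before any read
Dead: 'n = 14'


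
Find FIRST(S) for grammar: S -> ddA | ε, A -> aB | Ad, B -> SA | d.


Per alternative of S: FIRST(ddA) = {d}; FIRST(ε) = {ε}
FIRST(S) = {d, ε}


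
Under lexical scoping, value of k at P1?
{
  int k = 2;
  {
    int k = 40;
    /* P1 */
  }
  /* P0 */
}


k declared in the same block as P1
k = 40


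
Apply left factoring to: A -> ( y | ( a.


Common prefix: '('
Factored: A -> ( A', A' -> y | a


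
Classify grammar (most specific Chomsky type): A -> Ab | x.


Left-linear: every RHS is a terminal or one nonterminal followed by a terminal
Classification: Type 3 (Regular)


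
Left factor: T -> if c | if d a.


Common prefix: 'if'
Factored: T -> if T', T' -> c | d a


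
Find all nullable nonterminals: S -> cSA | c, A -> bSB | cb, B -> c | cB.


A nonterminal is nullable iff some alternative derives ε (directly, or every symbol in it is nullable)
Nullable: {}


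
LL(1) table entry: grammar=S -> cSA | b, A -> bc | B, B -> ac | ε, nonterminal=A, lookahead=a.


For [A, a]: 'a' ∈ FIRST(B)
Entry: A -> B


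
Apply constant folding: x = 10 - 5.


10 - 5 = 5 at compile time
Optimized: x = 5


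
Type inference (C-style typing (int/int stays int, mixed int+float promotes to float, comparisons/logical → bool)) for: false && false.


Operand types: bool && bool
Rule: logical operators take bool operands and yield bool
Result type: bool


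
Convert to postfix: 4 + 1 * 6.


* has higher precedence, evaluate 1*6 first
Postfix: 4 1 6 * +


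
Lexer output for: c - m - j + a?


Scan left to right, longest-match per lexeme
Tokens: ID(c), OP(-), ID(m), OP(-), ID(j), OP(+), ID(a)


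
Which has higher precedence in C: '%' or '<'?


'%' is multiplicative (level 10); '<' is relational (level 7)
Higher level binds tighter
'%' has higher precedence than '<'


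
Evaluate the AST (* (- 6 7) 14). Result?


Evaluate inner: (- 6 7) = -1
Evaluate root: (* -1 14) = -14
Result: -14


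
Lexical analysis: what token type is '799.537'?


Pattern: digits with a decimal point
Type: FLOAT_LITERAL


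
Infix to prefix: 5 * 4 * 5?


left-to-right (same/higher precedence on left): tree is (* (* 5 4) 5)
Prefix: * * 5 4 5


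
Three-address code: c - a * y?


Break into single-operator statements:
t1 = a * y
t2 = c - t1


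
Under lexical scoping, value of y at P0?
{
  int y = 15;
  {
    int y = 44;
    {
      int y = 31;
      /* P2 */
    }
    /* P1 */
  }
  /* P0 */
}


y declared in the same block as P0
y = 15


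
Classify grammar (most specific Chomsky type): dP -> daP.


LHS has context (more than one symbol) and |LHS| ≤ |RHS|
Classification: Type 1 (Context-Sensitive)


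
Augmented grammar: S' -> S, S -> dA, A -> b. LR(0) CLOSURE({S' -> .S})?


Start: S' -> .S
For each item with dot before a nonterminal B, add B -> .γ for every B-production
Closure: [S' -> .S, S -> .dA]


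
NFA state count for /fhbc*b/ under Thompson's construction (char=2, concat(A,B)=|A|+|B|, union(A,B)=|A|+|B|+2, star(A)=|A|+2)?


Syntax tree has 5 char leaf(s), 0 union(s), 1 star(s)
chars contribute 5×2 = 10; each union adds +2; each star adds +2
Total: 10 + 0 + 2 = 12 states


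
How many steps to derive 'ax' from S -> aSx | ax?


Derivation: S => ax
Steps: 1


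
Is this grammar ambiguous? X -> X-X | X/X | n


'n-n/n' has two parse trees (no precedence encoded between - and /)
Ambiguous


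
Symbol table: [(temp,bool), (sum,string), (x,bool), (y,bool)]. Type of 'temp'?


Lookup 'temp' → type bool


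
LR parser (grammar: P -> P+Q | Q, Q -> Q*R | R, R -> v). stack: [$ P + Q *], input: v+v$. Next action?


no handle; shift 'v'
Action: shift


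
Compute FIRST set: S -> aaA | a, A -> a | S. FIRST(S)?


Per alternative of S: FIRST(aaA) = {a}; FIRST(a) = {a}
FIRST(S) = {a}


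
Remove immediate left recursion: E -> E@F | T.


Left-recursive alternatives: E@F; non-recursive: T
Introduce E': E -> TE', E' -> @FE' | ε


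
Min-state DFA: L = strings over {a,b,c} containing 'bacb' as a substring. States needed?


KMP-style automaton: 4 progress states + 1 absorbing accept = 5
Minimal DFA: 5 states


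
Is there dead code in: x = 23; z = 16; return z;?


x is assigned but never read
Dead: 'x = 23'


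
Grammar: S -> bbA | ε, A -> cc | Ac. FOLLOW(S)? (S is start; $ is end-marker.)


$ ∈ FOLLOW(S). For each A -> αBβ: add FIRST(β)\{ε} to FOLLOW(B); if β nullable, add FOLLOW(A).
FOLLOW(S) = {$}


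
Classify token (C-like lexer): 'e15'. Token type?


Pattern: letter/underscore followed by alphanumerics, not a keyword
Type: IDENTIFIER


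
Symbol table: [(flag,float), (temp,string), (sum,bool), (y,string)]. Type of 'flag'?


Lookup 'flag' → type float


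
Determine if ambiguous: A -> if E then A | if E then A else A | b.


dangling else: 'if E then if E then b else b' parses two ways
Ambiguous


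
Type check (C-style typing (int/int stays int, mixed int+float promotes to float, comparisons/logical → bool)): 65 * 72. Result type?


Operand types: int * int
Rule: mixed int/float promotes to float; int/int stays int
Result type: int


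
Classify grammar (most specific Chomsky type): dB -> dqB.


LHS has context (more than one symbol) and |LHS| ≤ |RHS|
Classification: Type 1 (Context-Sensitive)


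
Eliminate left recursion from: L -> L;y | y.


Left-recursive alternatives: L;y; non-recursive: y
Introduce L': L -> yL', L' -> ;yL' | ε


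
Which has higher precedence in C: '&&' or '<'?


'<' is relational (level 7); '&&' is logical AND (level 2)
Higher level binds tighter
'<' has higher precedence than '&&'


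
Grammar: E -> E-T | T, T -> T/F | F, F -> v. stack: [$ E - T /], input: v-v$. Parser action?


no handle; shift 'v'
Action: shift


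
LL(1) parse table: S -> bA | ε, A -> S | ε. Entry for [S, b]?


For [S, b]: 'b' ∈ FIRST(bA)
Entry: S -> bA


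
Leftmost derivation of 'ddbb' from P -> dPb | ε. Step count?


Derivation: P => dPb => ddPbb => ddbb
Steps: 3


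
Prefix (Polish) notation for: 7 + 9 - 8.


left-to-right (same/higher precedence on left): tree is (- (+ 7 9) 8)
Prefix: - + 7 9 8


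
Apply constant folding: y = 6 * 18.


6 * 18 = 108 at compile time
Optimized: y = 108


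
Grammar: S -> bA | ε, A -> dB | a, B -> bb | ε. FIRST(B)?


Per alternative of B: FIRST(bb) = {b}; FIRST(ε) = {ε}
FIRST(B) = {b, ε}


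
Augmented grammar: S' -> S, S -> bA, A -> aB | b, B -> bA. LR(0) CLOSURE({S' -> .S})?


Start: S' -> .S
For each item with dot before a nonterminal B, add B -> .γ for every B-production
Closure: [S' -> .S, S -> .bA]


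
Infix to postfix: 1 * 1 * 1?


Left to right (same or higher precedence on left)
Postfix: 1 1 * 1 *


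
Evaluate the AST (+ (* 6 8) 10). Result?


Evaluate inner: (* 6 8) = 48
Evaluate root: (+ 48 10) = 58
Result: 58


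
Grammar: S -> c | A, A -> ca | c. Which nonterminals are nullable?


A nonterminal is nullable iff some alternative derives ε (directly, or every symbol in it is nullable)
Nullable: {}


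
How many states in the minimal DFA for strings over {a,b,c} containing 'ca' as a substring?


KMP-style automaton: 2 progress states + 1 absorbing accept = 3
Minimal DFA: 3 states


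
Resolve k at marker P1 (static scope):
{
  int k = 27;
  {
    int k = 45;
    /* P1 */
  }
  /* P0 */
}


k declared in the same block as P1
k = 45


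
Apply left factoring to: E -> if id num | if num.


Common prefix: 'if'
Factored: E -> if E', E' -> id num | num


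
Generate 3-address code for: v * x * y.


Break into single-operator statements:
t1 = v * x
t2 = t1 * y


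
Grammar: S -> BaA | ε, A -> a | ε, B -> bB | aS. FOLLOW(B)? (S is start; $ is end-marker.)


$ ∈ FOLLOW(S). For each A -> αBβ: add FIRST(β)\{ε} to FOLLOW(B); if β nullable, add FOLLOW(A).
FOLLOW(B) = {a}


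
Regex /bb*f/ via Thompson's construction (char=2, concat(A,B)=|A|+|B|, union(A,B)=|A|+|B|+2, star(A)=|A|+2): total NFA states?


Syntax tree has 3 char leaf(s), 0 union(s), 1 star(s)
chars contribute 3×2 = 6; each union adds +2; each star adds +2
Total: 6 + 0 + 2 = 8 states
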